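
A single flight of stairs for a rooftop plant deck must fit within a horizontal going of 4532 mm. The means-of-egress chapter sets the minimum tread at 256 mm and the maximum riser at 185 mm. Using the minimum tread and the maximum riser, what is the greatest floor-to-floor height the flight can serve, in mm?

3330 mm

Treads that fit: ⌊4532 / 256⌋ = 17.
Risers = treads + 1 = 18.
Maximum height = 18 × 185 = 3330 mm.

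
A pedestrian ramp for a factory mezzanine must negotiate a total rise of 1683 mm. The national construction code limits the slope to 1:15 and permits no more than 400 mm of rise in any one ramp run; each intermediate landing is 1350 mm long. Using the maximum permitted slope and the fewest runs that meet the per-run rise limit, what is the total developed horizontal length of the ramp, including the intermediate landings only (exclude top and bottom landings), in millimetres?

30645 mm

⌈1683/400⌉ = 5 ramp runs. That means 4 intermediate landings.
Horizontal run for 1683 mm of rise at 1:15 is 1683 × 15 = 25245 mm.
4 intermediate landings contribute 4 × 1350 = 5400 mm.
Total developed length = 25245 + 5400 = 30645 mm.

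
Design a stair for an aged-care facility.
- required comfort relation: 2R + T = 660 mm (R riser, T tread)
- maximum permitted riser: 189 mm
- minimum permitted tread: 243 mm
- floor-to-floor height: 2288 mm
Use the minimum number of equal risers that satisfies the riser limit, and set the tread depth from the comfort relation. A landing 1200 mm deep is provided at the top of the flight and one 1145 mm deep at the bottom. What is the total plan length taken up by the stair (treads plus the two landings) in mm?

6041 mm

2288 / 189 = 12.11, so 13 risers are needed.
Each riser is 2288/13 = 176 mm (≤ 189 mm).
T = 660 − 2·176 = 308 mm, which satisfies the 243 mm minimum.
13 risers give 12 treads; going = 12 × 308 = 3696 mm.
Add landings: 3696 + 1200 + 1145 = 6041 mm.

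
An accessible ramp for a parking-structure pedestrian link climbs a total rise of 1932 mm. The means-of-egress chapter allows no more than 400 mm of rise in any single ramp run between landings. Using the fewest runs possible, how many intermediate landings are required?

4 intermediate landings

1932 / 400 = 4.83, so 5 ramp runs are needed.
5 runs are separated by 4 intermediate landings.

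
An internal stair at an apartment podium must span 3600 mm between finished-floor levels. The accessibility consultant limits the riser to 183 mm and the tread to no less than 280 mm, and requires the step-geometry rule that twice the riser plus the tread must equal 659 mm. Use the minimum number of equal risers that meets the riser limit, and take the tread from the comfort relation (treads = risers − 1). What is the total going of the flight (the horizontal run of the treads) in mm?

5681 mm

3600 / 183 = 19.672 → round up to 20 risers.
Riser R = 3600 / 20 = 180 mm, within the 183 mm limit.
T = 659 − 2·180 = 299 mm, which satisfies the 280 mm minimum.
Going = (20 − 1) × 299 = 5681 mm.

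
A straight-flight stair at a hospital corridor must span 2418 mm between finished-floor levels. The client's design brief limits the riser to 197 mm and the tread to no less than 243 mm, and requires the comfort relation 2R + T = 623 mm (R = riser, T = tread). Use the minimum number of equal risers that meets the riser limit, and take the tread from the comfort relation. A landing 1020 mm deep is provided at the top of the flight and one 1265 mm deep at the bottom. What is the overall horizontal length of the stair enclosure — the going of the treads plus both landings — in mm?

At most 197 each: 2418/197 = 12.27, giving 13 risers.
Riser R = 2418 / 13 = 186 mm, within the 197 mm limit.
Tread T = 623 − 2 × 186 = 251 mm (≥ 243 mm).
13 risers give 12 treads; going = 12 × 251 = 3012 mm.
Add landings: 3012 + 1020 + 1265 = 5297 mm.

5297 mm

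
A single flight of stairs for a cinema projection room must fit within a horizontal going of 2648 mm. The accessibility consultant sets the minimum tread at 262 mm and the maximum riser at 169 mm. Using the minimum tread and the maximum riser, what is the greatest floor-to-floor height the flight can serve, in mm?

1859 mm

2648 / 262 = 10.11, so 10 treads fit.
Risers = treads + 1 = 11.
Maximum height = 11 × 169 = 1859 mm.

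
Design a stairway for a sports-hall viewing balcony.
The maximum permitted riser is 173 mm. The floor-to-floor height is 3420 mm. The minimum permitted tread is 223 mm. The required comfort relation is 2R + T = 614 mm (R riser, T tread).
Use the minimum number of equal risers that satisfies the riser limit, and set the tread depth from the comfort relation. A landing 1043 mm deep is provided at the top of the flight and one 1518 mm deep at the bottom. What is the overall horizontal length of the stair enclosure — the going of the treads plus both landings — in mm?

7729 mm

3420 / 173 = 19.769 → round up to 20 risers.
Riser R = 3420 / 20 = 171 mm, within the 173 mm limit.
Tread T = 614 − 2 × 171 = 272 mm (≥ 223 mm).
20 risers give 19 treads; going = 19 × 272 = 5168 mm.
Enclosure = 5168 + 1043 + 1518 = 7729 mm.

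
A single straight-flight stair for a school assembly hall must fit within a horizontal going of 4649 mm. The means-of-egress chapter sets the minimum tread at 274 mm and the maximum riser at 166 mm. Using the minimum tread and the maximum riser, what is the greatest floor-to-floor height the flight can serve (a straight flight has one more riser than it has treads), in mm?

2822 mm

4649 / 274 = 16.97, so 16 treads fit.
Risers = treads + 1 = 17.
Maximum height = 17 × 166 = 2822 mm.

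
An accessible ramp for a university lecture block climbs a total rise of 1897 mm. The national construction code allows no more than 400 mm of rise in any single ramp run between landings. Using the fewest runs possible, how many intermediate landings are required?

1897 / 400 = 4.74, so 5 ramp runs are needed.
5 runs are separated by 4 intermediate landings.

4 intermediate landings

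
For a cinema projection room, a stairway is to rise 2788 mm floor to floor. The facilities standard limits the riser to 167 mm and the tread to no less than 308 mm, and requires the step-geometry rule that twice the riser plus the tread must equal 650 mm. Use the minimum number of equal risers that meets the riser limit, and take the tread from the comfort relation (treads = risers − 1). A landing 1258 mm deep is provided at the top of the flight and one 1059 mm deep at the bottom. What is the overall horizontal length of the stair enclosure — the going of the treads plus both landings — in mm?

7469 mm

2788 / 167 = 16.69, so 17 risers are needed.
R = 2788 ÷ 17 = 164 mm.
From 2R + T = 650: T = 650 − 328 = 322 mm.
17 risers give 16 treads; going = 16 × 322 = 5152 mm.
Enclosure = 5152 + 1258 + 1059 = 7469 mm.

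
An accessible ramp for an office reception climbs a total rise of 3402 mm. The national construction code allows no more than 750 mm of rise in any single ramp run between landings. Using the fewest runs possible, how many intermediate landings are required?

3402 / 750 = 4.54, so 5 ramp runs are needed.
5 runs are separated by 4 intermediate landings.

4 intermediate landings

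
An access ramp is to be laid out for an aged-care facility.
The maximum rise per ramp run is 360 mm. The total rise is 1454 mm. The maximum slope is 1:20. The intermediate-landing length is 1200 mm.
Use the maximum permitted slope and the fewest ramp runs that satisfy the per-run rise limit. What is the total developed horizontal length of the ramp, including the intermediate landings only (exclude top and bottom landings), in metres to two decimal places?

1454 / 360 = 4.039 → round up to 5 ramp runs. That means 4 intermediate landings.
Ramp run (horizontal) at 1:20: 1454 × 20 = 29080 mm.
4 intermediate landings contribute 4 × 1200 = 4800 mm.
Developed length = 29080 + 4800 = 33880 mm.
= 33.88 m.

33.88 m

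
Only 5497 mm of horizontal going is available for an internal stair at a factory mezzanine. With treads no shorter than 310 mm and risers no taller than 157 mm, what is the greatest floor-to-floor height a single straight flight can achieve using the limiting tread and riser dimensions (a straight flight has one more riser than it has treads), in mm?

2826 mm

Treads that fit: ⌊5497 / 310⌋ = 17.
Risers = treads + 1 = 18.
Maximum height = 18 × 157 = 2826 mm.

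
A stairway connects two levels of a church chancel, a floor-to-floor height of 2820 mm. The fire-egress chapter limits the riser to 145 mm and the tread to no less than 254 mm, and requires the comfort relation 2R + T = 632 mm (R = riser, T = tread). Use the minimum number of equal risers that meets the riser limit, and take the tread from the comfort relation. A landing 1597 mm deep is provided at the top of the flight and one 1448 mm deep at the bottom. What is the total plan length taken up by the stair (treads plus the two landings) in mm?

9695 mm

⌈2820/145⌉ = 20 risers.
Each riser is 2820/20 = 141 mm (≤ 145 mm).
T = 632 − 2·141 = 350 mm, which satisfies the 254 mm minimum.
20 risers give 19 treads; going = 19 × 350 = 6650 mm.
Add landings: 6650 + 1597 + 1448 = 9695 mm.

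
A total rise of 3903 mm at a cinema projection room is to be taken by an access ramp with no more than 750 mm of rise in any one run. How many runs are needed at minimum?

3903 / 750 = 5.20, so 6 ramp runs are needed.

6 runs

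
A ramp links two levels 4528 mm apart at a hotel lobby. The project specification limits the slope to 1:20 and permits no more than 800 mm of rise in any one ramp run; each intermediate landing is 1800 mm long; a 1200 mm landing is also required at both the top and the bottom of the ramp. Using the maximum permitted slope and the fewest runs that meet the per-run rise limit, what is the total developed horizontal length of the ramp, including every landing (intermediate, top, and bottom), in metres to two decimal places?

4528 / 800 = 5.660 → round up to 6 ramp runs. That means 5 intermediate landings.
Ramp run (horizontal) at 1:20: 4528 × 20 = 90560 mm.
Intermediate landings: 5 × 1800 = 9000 mm.
Top and bottom landings: 2 × 1200 = 2400 mm.
Total = 90560 + 9000 + 2400 = 101960 mm.
= 101.96 m.

101.96 m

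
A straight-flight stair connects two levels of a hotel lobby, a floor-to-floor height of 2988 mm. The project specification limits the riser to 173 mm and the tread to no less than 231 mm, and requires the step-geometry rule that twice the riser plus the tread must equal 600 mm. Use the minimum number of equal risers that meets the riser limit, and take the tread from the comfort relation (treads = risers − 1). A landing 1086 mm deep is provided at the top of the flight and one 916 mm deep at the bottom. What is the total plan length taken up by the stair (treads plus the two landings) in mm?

2988 / 173 = 17.27, so 18 risers are needed.
R = 2988 ÷ 18 = 166 mm.
Tread T = 600 − 2 × 166 = 268 mm (≥ 231 mm).
18 risers give 17 treads; going = 17 × 268 = 4556 mm.
Enclosure = 4556 + 1086 + 916 = 6558 mm.

6558 mm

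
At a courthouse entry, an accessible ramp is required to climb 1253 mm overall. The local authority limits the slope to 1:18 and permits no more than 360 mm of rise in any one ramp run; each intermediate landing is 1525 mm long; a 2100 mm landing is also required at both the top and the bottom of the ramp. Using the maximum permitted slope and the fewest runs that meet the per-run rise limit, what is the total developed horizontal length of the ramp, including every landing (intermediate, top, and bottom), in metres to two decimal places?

31.33 m

1253 / 360 = 3.48, so 4 ramp runs are needed. That means 3 intermediate landings.
Horizontal run for 1253 mm of rise at 1:18 is 1253 × 18 = 22554 mm.
3 intermediate landings contribute 3 × 1525 = 4575 mm.
Top and bottom landings: 2 × 2100 = 4200 mm.
Total = 22554 + 4575 + 4200 = 31329 mm.
= 31.33 m.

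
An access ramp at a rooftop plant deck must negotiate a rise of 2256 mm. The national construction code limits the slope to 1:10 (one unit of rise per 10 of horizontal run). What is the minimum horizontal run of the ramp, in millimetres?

At 1:10 the run is 10 × 2256 = 22560 mm.

22560 mm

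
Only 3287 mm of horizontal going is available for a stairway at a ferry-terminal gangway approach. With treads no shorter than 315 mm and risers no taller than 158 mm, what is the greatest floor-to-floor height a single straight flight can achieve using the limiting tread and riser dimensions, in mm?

Treads that fit: ⌊3287 / 315⌋ = 10.
Risers = treads + 1 = 11.
Maximum height = 11 × 158 = 1738 mm.

1738 mm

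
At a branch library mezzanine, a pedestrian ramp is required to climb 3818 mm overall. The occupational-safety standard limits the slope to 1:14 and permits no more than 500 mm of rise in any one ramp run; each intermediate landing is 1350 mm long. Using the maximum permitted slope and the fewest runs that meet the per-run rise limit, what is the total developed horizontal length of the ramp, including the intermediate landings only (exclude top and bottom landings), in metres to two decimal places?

62.90 m

3818 / 500 = 7.636 → round up to 8 ramp runs. That means 7 intermediate landings.
Horizontal run for 3818 mm of rise at 1:14 is 3818 × 14 = 53452 mm.
Intermediate landings: 7 × 1350 = 9450 mm.
Total developed length = 53452 + 9450 = 62902 mm.
= 62.90 m.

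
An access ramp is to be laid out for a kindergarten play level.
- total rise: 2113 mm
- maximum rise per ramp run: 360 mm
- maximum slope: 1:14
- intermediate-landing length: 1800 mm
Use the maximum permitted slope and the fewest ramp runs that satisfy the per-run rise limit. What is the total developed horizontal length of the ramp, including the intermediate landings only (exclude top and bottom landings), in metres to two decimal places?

At most 360 each: 2113/360 = 5.87, giving 6 ramp runs. That means 5 intermediate landings.
Ramp run (horizontal) at 1:14: 2113 × 14 = 29582 mm.
5 intermediate landings contribute 5 × 1800 = 9000 mm.
Total developed length = 29582 + 9000 = 38582 mm.
= 38.58 m.

38.58 m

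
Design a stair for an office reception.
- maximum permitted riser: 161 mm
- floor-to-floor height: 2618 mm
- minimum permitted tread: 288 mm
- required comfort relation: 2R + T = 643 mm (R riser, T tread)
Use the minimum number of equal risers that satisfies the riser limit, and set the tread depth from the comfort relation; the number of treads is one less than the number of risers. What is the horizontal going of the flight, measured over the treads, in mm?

5360 mm

At most 161 each: 2618/161 = 16.26, giving 17 risers.
R = 2618 ÷ 17 = 154 mm.
Tread T = 643 − 2 × 154 = 335 mm (≥ 288 mm).
Treads = 17 − 1 = 16; going = 16 × 335 = 5360 mm.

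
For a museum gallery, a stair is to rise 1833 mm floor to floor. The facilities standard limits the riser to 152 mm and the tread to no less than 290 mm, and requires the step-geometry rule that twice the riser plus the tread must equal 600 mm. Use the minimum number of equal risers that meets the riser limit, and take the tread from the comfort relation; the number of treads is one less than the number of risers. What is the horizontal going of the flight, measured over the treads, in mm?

3816 mm

At most 152 each: 1833/152 = 12.06, giving 13 risers.
R = 1833 ÷ 13 = 141 mm.
From 2R + T = 600: T = 600 − 282 = 318 mm.
Going = (13 − 1) × 318 = 3816 mm.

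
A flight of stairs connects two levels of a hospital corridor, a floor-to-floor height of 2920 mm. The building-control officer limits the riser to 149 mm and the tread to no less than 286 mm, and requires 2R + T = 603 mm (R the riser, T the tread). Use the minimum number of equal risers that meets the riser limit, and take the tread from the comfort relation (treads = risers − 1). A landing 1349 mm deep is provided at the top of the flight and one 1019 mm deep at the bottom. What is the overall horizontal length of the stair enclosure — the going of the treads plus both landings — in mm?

8277 mm

2920 / 149 = 19.60, so 20 risers are needed.
Riser R = 2920 / 20 = 146 mm, within the 149 mm limit.
T = 603 − 2·146 = 311 mm, which satisfies the 286 mm minimum.
Treads = 20 − 1 = 19; going = 19 × 311 = 5909 mm.
Enclosure = 5909 + 1349 + 1019 = 8277 mm.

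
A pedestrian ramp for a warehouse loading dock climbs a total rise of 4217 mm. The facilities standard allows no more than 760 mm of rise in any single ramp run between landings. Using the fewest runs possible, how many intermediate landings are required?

5 intermediate landings

4217 / 760 = 5.549 → round up to 6 ramp runs.
6 runs are separated by 5 intermediate landings.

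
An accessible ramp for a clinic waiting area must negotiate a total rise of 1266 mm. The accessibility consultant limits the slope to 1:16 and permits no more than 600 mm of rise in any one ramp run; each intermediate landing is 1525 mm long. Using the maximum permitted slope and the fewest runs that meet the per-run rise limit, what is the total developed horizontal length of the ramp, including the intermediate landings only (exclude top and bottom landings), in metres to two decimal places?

At most 600 each: 1266/600 = 2.11, giving 3 ramp runs. That means 2 intermediate landings.
Ramp run (horizontal) at 1:16: 1266 × 16 = 20256 mm.
Intermediate landings: 2 × 1525 = 3050 mm.
Total developed length = 20256 + 3050 = 23306 mm.
= 23.31 m.

23.31 m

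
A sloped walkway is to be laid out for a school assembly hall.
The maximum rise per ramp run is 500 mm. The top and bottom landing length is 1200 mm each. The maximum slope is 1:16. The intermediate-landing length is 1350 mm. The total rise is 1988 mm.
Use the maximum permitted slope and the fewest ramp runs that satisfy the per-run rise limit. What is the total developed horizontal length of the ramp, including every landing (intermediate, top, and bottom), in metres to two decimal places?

At most 500 each: 1988/500 = 3.98, giving 4 ramp runs. That means 3 intermediate landings.
Ramp run (horizontal) at 1:16: 1988 × 16 = 31808 mm.
3 intermediate landings contribute 3 × 1350 = 4050 mm.
Top and bottom landings: 2 × 1200 = 2400 mm.
Total = 31808 + 4050 + 2400 = 38258 mm.
= 38.26 m.

38.26 m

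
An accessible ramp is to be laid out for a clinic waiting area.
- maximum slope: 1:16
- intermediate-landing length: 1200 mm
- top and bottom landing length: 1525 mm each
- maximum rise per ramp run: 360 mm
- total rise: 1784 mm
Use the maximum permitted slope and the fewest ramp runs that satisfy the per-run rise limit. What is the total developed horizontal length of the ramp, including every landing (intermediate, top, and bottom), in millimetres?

1784 / 360 = 4.96, so 5 ramp runs are needed. That means 4 intermediate landings.
Horizontal run for 1784 mm of rise at 1:16 is 1784 × 16 = 28544 mm.
Intermediate landings: 4 × 1200 = 4800 mm.
Top and bottom landings: 2 × 1525 = 3050 mm.
Total = 28544 + 4800 + 3050 = 36394 mm.

36394 mm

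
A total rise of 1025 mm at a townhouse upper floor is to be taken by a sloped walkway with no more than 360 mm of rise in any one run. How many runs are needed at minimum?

3 runs

At most 360 each: 1025/360 = 2.85, giving 3 ramp runs.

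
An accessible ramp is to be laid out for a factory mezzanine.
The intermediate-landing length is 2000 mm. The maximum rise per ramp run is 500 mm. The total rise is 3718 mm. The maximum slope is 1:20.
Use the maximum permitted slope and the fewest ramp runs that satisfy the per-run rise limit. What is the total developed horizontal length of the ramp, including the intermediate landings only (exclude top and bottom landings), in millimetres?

88360 mm

At most 500 each: 3718/500 = 7.44, giving 8 ramp runs. That means 7 intermediate landings.
Horizontal run for 3718 mm of rise at 1:20 is 3718 × 20 = 74360 mm.
7 intermediate landings contribute 7 × 2000 = 14000 mm.
Developed length = 74360 + 14000 = 88360 mm.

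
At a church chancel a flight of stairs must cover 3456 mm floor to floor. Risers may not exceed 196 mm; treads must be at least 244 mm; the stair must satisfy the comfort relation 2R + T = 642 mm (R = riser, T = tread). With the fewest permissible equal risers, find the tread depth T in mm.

258 mm

At most 196 each: 3456/196 = 17.63, giving 18 risers.
Riser R = 3456 / 18 = 192 mm, within the 196 mm limit.
From 2R + T = 642: T = 642 − 384 = 258 mm.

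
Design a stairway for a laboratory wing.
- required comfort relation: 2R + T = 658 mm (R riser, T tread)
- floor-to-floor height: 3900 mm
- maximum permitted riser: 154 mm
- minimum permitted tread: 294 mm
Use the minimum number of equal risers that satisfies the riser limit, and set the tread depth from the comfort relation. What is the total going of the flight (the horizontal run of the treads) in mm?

8950 mm

At most 154 each: 3900/154 = 25.32, giving 26 risers.
Riser R = 3900 / 26 = 150 mm, within the 154 mm limit.
From 2R + T = 658: T = 658 − 300 = 358 mm.
Treads = 26 − 1 = 25; going = 25 × 358 = 8950 mm.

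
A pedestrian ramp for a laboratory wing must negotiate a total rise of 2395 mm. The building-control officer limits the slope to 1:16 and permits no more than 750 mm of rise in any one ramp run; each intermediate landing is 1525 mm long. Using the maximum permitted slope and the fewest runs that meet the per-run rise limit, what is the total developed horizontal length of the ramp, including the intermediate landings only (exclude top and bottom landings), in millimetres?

42895 mm

⌈2395/750⌉ = 4 ramp runs. That means 3 intermediate landings.
Horizontal run for 2395 mm of rise at 1:16 is 2395 × 16 = 38320 mm.
3 intermediate landings contribute 3 × 1525 = 4575 mm.
Developed length = 38320 + 4575 = 42895 mm.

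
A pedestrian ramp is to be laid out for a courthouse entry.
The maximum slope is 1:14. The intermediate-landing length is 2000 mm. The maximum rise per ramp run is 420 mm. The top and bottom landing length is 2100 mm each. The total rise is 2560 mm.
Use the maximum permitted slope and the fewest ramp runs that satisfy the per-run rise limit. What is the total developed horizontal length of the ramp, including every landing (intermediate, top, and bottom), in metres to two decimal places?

52.04 m

2560 / 420 = 6.10, so 7 ramp runs are needed. That means 6 intermediate landings.
Ramp run (horizontal) at 1:14: 2560 × 14 = 35840 mm.
6 intermediate landings contribute 6 × 2000 = 12000 mm.
Top and bottom landings: 2 × 2100 = 4200 mm.
Total = 35840 + 12000 + 4200 = 52040 mm.
= 52.04 m.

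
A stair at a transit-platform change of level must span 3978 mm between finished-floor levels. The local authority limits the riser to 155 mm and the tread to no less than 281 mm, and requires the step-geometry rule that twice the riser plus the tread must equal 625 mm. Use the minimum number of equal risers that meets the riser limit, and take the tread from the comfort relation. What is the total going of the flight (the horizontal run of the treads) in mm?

7975 mm

3978 / 155 = 25.665 → round up to 26 risers.
Riser R = 3978 / 26 = 153 mm, within the 155 mm limit.
From 2R + T = 625: T = 625 − 306 = 319 mm.
Going = (26 − 1) × 319 = 7975 mm.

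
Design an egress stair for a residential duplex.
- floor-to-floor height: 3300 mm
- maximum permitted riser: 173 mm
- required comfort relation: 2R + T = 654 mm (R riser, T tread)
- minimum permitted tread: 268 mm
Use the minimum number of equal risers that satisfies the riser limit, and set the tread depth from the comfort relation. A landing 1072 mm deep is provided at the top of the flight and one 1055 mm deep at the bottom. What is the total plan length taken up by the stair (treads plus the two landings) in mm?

⌈3300/173⌉ = 20 risers.
R = 3300 ÷ 20 = 165 mm.
T = 654 − 2·165 = 324 mm, which satisfies the 268 mm minimum.
20 risers give 19 treads; going = 19 × 324 = 6156 mm.
Add landings: 6156 + 1072 + 1055 = 8283 mm.

8283 mm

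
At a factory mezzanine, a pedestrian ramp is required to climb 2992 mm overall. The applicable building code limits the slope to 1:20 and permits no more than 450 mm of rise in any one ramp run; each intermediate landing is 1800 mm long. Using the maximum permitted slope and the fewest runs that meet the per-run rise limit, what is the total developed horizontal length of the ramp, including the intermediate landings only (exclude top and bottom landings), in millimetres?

2992 / 450 = 6.65, so 7 ramp runs are needed. That means 6 intermediate landings.
Ramp run (horizontal) at 1:20: 2992 × 20 = 59840 mm.
Intermediate landings: 6 × 1800 = 10800 mm.
Developed length = 59840 + 10800 = 70640 mm.

70640 mm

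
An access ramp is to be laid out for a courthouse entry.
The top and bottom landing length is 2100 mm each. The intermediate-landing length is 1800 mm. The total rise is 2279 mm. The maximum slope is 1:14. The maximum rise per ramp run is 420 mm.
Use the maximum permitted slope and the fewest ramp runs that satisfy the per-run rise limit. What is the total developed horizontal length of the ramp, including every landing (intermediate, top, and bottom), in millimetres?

At most 420 each: 2279/420 = 5.43, giving 6 ramp runs. That means 5 intermediate landings.
Horizontal run for 2279 mm of rise at 1:14 is 2279 × 14 = 31906 mm.
5 intermediate landings contribute 5 × 1800 = 9000 mm.
Top and bottom landings: 2 × 2100 = 4200 mm.
Total = 31906 + 9000 + 4200 = 45106 mm.

45106 mm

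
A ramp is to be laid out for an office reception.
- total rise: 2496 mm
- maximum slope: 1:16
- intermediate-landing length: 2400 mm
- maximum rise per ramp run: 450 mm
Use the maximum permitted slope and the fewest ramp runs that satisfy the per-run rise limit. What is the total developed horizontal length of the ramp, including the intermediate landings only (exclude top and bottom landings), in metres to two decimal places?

51.94 m

2496 / 450 = 5.55, so 6 ramp runs are needed. That means 5 intermediate landings.
Horizontal run for 2496 mm of rise at 1:16 is 2496 × 16 = 39936 mm.
5 intermediate landings contribute 5 × 2400 = 12000 mm.
Total developed length = 39936 + 12000 = 51936 mm.
= 51.94 m.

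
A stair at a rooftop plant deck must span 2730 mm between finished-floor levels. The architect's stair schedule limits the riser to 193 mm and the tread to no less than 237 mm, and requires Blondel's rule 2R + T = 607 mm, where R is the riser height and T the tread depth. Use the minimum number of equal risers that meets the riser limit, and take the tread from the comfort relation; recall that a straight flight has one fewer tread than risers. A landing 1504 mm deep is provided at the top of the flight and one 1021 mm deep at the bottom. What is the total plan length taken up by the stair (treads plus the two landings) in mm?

5927 mm

⌈2730/193⌉ = 15 risers.
R = 2730 ÷ 15 = 182 mm.
Tread T = 607 − 2 × 182 = 243 mm (≥ 237 mm).
Going = (15 − 1) × 243 = 3402 mm.
Add landings: 3402 + 1504 + 1021 = 5927 mm.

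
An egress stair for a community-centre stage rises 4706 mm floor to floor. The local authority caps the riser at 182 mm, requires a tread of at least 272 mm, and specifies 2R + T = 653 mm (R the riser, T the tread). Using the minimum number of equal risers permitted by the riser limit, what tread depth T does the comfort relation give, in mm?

291 mm

4706 / 182 = 25.86, so 26 risers are needed.
Riser R = 4706 / 26 = 181 mm, within the 182 mm limit.
From 2R + T = 653: T = 653 − 362 = 291 mm.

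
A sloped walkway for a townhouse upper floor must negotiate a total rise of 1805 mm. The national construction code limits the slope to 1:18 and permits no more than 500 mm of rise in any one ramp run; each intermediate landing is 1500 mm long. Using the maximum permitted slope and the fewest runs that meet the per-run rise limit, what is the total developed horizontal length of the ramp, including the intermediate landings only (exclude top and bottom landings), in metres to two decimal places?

36.99 m

At most 500 each: 1805/500 = 3.61, giving 4 ramp runs. That means 3 intermediate landings.
Ramp run (horizontal) at 1:18: 1805 × 18 = 32490 mm.
Intermediate landings: 3 × 1500 = 4500 mm.
Total developed length = 32490 + 4500 = 36990 mm.
= 36.99 m.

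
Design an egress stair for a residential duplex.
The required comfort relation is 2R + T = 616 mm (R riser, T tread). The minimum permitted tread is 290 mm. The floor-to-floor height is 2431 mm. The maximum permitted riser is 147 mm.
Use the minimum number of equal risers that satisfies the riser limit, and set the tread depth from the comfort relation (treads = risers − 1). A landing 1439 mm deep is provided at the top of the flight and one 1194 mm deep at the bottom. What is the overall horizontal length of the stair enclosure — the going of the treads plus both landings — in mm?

2431 / 147 = 16.54, so 17 risers are needed.
R = 2431 ÷ 17 = 143 mm.
From 2R + T = 616: T = 616 − 286 = 330 mm.
17 risers give 16 treads; going = 16 × 330 = 5280 mm.
Add landings: 5280 + 1439 + 1194 = 7913 mm.

7913 mm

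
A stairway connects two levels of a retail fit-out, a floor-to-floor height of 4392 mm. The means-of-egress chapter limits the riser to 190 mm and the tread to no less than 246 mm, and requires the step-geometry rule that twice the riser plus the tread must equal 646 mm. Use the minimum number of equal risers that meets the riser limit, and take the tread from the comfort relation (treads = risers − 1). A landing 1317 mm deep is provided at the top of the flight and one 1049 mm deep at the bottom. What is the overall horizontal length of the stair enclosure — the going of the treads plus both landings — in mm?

8806 mm

⌈4392/190⌉ = 24 risers.
Riser R = 4392 / 24 = 183 mm, within the 190 mm limit.
T = 646 − 2·183 = 280 mm, which satisfies the 246 mm minimum.
Going = (24 − 1) × 280 = 6440 mm.
Enclosure = 6440 + 1317 + 1049 = 8806 mm.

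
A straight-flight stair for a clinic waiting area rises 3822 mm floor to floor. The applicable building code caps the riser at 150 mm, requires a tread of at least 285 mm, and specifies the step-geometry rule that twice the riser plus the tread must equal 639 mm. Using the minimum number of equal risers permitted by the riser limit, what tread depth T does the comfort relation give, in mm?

345 mm

3822 / 150 = 25.480 → round up to 26 risers.
R = 3822 ÷ 26 = 147 mm.
T = 639 − 2·147 = 345 mm, which satisfies the 285 mm minimum.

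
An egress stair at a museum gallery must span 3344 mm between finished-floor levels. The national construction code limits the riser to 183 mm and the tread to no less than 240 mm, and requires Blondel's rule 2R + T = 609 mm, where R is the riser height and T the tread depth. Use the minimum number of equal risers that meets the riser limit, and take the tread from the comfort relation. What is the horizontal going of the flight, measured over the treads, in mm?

4626 mm

3344 / 183 = 18.27, so 19 risers are needed.
R = 3344 ÷ 19 = 176 mm.
Tread T = 609 − 2 × 176 = 257 mm (≥ 240 mm).
Treads = 19 − 1 = 18; going = 18 × 257 = 4626 mm.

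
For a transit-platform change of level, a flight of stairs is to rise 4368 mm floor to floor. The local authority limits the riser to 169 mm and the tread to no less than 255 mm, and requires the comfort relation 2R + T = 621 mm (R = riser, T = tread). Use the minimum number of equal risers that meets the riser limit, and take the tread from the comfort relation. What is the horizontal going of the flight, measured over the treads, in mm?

7125 mm

4368 / 169 = 25.846 → round up to 26 risers.
Riser R = 4368 / 26 = 168 mm, within the 169 mm limit.
Tread T = 621 − 2 × 168 = 285 mm (≥ 255 mm).
26 risers give 25 treads; going = 25 × 285 = 7125 mm.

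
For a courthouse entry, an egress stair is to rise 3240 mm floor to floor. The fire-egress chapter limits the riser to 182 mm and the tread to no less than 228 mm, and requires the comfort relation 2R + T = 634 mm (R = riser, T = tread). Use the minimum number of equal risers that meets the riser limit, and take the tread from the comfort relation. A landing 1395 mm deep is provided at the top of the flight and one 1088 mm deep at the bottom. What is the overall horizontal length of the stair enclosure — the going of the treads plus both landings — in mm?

7141 mm

3240 / 182 = 17.802 → round up to 18 risers.
Riser R = 3240 / 18 = 180 mm, within the 182 mm limit.
From 2R + T = 634: T = 634 − 360 = 274 mm.
Treads = 18 − 1 = 17; going = 17 × 274 = 4658 mm.
Add landings: 4658 + 1395 + 1088 = 7141 mm.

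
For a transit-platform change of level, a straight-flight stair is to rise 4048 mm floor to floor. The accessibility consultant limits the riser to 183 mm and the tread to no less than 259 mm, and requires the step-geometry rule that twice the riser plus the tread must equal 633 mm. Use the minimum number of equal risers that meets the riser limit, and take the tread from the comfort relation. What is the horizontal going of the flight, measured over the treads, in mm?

At most 183 each: 4048/183 = 22.12, giving 23 risers.
Riser R = 4048 / 23 = 176 mm, within the 183 mm limit.
T = 633 − 2·176 = 281 mm, which satisfies the 259 mm minimum.
23 risers give 22 treads; going = 22 × 281 = 6182 mm.

6182 mm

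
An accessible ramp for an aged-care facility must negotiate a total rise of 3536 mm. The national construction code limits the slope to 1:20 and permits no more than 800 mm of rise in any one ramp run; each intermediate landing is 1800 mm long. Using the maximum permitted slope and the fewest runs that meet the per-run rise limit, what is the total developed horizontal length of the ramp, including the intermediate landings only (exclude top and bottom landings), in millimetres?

77920 mm

⌈3536/800⌉ = 5 ramp runs. That means 4 intermediate landings.
Horizontal run for 3536 mm of rise at 1:20 is 3536 × 20 = 70720 mm.
Intermediate landings: 4 × 1800 = 7200 mm.
Total developed length = 70720 + 7200 = 77920 mm.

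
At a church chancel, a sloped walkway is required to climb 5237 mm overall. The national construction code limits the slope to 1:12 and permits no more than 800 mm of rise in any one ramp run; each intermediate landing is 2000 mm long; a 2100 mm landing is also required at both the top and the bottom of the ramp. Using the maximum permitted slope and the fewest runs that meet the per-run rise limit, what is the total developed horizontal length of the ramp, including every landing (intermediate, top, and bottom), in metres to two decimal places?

⌈5237/800⌉ = 7 ramp runs. That means 6 intermediate landings.
Horizontal run for 5237 mm of rise at 1:12 is 5237 × 12 = 62844 mm.
6 intermediate landings contribute 6 × 2000 = 12000 mm.
Top and bottom landings: 2 × 2100 = 4200 mm.
Total = 62844 + 12000 + 4200 = 79044 mm.
= 79.04 m.

79.04 m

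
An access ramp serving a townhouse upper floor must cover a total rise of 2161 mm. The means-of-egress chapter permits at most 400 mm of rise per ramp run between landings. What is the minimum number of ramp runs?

6 runs

2161 / 400 = 5.40, so 6 ramp runs are needed.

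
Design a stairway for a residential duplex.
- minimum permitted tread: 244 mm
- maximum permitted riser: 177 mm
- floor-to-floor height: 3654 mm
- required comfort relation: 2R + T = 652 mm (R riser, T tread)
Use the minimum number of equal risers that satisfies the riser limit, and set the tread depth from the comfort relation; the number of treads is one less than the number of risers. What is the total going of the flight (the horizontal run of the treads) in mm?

6080 mm

⌈3654/177⌉ = 21 risers.
R = 3654 ÷ 21 = 174 mm.
From 2R + T = 652: T = 652 − 348 = 304 mm.
Treads = 21 − 1 = 20; going = 20 × 304 = 6080 mm.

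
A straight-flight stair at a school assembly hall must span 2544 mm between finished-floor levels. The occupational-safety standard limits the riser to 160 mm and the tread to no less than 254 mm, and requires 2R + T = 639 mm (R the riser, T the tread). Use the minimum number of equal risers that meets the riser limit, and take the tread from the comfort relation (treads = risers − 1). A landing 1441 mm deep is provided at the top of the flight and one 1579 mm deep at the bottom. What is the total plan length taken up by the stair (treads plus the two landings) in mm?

2544 / 160 = 15.900 → round up to 16 risers.
Riser R = 2544 / 16 = 159 mm, within the 160 mm limit.
Tread T = 639 − 2 × 159 = 321 mm (≥ 254 mm).
16 risers give 15 treads; going = 15 × 321 = 4815 mm.
Add landings: 4815 + 1441 + 1579 = 7835 mm.

7835 mm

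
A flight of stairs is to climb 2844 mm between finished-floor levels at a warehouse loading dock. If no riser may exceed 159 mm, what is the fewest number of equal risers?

⌈2844/159⌉ = 18 risers.

18 risers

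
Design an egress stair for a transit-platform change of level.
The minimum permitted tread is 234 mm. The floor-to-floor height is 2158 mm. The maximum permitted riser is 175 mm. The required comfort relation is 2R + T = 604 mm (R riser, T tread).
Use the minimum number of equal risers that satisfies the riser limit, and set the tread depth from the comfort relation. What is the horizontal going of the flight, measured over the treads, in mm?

3264 mm

At most 175 each: 2158/175 = 12.33, giving 13 risers.
Each riser is 2158/13 = 166 mm (≤ 175 mm).
From 2R + T = 604: T = 604 − 332 = 272 mm.
13 risers give 12 treads; going = 12 × 272 = 3264 mm.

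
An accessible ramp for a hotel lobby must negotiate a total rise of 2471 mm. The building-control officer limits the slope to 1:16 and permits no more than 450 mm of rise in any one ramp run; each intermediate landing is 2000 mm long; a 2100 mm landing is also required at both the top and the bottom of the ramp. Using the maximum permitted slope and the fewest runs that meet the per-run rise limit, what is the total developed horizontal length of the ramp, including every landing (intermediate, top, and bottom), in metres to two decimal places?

53.74 m

2471 / 450 = 5.49, so 6 ramp runs are needed. That means 5 intermediate landings.
Horizontal run for 2471 mm of rise at 1:16 is 2471 × 16 = 39536 mm.
Intermediate landings: 5 × 2000 = 10000 mm.
Top and bottom landings: 2 × 2100 = 4200 mm.
Total = 39536 + 10000 + 4200 = 53736 mm.
= 53.74 m.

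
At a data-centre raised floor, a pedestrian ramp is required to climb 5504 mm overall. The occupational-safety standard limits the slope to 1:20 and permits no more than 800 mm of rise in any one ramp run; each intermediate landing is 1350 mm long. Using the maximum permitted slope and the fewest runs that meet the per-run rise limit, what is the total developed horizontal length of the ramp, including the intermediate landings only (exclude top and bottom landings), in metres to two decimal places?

5504 / 800 = 6.880 → round up to 7 ramp runs. That means 6 intermediate landings.
Ramp run (horizontal) at 1:20: 5504 × 20 = 110080 mm.
Intermediate landings: 6 × 1350 = 8100 mm.
Total developed length = 110080 + 8100 = 118180 mm.
= 118.18 m.

118.18 m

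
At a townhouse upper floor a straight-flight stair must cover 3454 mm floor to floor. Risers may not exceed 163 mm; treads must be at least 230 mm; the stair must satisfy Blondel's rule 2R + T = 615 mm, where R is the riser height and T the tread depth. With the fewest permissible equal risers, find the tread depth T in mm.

301 mm

⌈3454/163⌉ = 22 risers.
R = 3454 ÷ 22 = 157 mm.
T = 615 − 2·157 = 301 mm, which satisfies the 230 mm minimum.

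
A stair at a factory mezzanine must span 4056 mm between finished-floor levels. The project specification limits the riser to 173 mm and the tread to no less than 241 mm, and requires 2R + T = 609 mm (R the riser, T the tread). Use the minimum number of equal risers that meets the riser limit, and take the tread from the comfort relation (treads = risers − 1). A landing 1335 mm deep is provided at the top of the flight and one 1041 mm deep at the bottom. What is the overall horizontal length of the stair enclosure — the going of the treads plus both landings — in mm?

8609 mm

4056 / 173 = 23.45, so 24 risers are needed.
Each riser is 4056/24 = 169 mm (≤ 173 mm).
Tread T = 609 − 2 × 169 = 271 mm (≥ 241 mm).
Treads = 24 − 1 = 23; going = 23 × 271 = 6233 mm.
Add landings: 6233 + 1335 + 1041 = 8609 mm.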